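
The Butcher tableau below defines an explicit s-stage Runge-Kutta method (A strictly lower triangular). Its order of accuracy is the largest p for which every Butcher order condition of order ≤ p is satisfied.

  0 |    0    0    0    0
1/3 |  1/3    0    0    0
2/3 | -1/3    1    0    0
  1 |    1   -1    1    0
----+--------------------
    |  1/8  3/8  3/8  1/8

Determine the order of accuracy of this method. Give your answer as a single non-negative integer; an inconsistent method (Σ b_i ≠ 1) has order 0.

b = (1/8, 3/8, 3/8, 1/8)
c = (0, 1/3, 2/3, 1)
Ac = (0, 0, 1/3, 1/3)
Σ b_i: 1/8·1 + 3/8·1 + 3/8·1 + 1/8·1 = 1 ✓
b·c: 3/8·1/3 + 3/8·2/3 + 1/8·1 = 1/2 ✓
b·c²: 3/8·1/9 + 3/8·4/9 + 1/8·1 = 1/3 ✓
b·Ac: 3/8·1/3 + 1/8·1/3 = 1/6 ✓
b·c³: 3/8·1/27 + 3/8·8/27 + 1/8·1 = 1/4 ✓
b·(c∘Ac): 3/8·2/9 + 1/8·1/3 = 1/8 ✓
b·Ac²: 3/8·1/9 + 1/8·1/3 = 1/12 ✓
b·A²c: 1/8·1/3 = 1/24 ✓; 4 stages ⇒ order 4.

4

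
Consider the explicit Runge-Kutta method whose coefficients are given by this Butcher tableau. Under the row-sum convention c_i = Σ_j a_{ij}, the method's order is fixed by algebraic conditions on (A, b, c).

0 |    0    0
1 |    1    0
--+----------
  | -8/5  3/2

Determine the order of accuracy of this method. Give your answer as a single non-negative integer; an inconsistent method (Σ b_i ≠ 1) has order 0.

b = (-8/5, 3/2)
c = (0, 1)
Σ b_i: (-8/5)·1 + 3/2·1 = -1/10 ≠ 1 ⇒ order 0.

0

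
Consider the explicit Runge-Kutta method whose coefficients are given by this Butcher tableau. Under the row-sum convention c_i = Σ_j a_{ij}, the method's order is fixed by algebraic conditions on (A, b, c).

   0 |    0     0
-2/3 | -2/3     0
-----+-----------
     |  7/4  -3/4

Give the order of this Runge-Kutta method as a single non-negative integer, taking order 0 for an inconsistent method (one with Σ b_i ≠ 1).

b = (7/4, -3/4)
c = (0, -2/3)
Σ b_i: 7/4·1 + (-3/4)·1 = 1 ✓
b·c: (-3/4)·(-2/3) = 1/2 ✓; 2 stages ⇒ order 2.

2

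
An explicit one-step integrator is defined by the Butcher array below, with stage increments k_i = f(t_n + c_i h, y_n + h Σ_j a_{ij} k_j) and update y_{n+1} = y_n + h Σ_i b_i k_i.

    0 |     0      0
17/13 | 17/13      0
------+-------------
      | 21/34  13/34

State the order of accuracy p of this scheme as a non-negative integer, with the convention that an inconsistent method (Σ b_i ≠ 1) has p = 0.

2

b = (21/34, 13/34)
c = (0, 17/13)
Σ b_i: 21/34·1 + 13/34·1 = 1 ✓
b·c: 13/34·17/13 = 1/2 ✓; 2 stages ⇒ order 2.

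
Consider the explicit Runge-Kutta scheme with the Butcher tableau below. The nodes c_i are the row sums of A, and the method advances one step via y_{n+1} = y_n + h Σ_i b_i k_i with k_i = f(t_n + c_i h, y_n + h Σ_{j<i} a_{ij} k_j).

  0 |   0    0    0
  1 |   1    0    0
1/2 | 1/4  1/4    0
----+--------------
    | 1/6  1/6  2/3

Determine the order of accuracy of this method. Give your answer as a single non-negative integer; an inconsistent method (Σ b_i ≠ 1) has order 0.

3

b = (1/6, 1/6, 2/3)
c = (0, 1, 1/2)
Ac = (0, 0, 1/4)
Σ b_i: 1/6·1 + 1/6·1 + 2/3·1 = 1 ✓
b·c: 1/6·1 + 2/3·1/2 = 1/2 ✓
b·c²: 1/6·1 + 2/3·1/4 = 1/3 ✓
b·Ac: 2/3·1/4 = 1/6 ✓; 3 stages ⇒ order 3.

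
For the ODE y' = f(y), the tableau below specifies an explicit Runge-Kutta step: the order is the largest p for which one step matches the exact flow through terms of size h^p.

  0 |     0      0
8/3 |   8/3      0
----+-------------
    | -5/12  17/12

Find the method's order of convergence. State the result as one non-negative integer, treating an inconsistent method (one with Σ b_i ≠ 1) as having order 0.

b = (-5/12, 17/12)
c = (0, 8/3)
Σ b_i: (-5/12)·1 + 17/12·1 = 1 ✓
b·c: 17/12·8/3 = 34/9 ≠ 1/2 ⇒ order 1.

1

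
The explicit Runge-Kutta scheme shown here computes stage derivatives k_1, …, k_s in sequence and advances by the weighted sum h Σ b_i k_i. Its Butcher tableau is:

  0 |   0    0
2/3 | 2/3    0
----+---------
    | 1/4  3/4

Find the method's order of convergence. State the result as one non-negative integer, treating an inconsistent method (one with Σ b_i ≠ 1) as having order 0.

2

b = (1/4, 3/4)
c = (0, 2/3)
Σ b_i: 1/4·1 + 3/4·1 = 1 ✓
b·c: 3/4·2/3 = 1/2 ✓; 2 stages ⇒ order 2.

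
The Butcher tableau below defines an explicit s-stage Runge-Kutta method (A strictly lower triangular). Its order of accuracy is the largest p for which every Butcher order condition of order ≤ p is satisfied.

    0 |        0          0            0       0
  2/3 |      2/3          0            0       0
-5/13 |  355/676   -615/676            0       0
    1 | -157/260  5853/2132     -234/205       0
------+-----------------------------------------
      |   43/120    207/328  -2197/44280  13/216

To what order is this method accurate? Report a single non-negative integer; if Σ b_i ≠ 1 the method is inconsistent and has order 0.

b = (43/120, 207/328, -2197/44280, 13/216)
c = (0, 2/3, -5/13, 1)
Ac = (0, 0, -205/338, 59/26)
Σ b_i: 43/120·1 + 207/328·1 + (-2197/44280)·1 + 13/216·1 = 1 ✓
b·c: 207/328·2/3 + (-2197/44280)·(-5/13) + 13/216·1 = 1/2 ✓
b·c²: 207/328·4/9 + (-2197/44280)·25/169 + 13/216·1 = 1/3 ✓
b·Ac: (-2197/44280)·(-205/338) + 13/216·59/26 = 1/6 ✓
b·c³: 207/328·8/27 + (-2197/44280)·(-125/2197) + 13/216·1 = 1/4 ✓
b·(c∘Ac): (-2197/44280)·1025/4394 + 13/216·59/26 = 1/8 ✓
b·Ac²: (-2197/44280)·(-205/507) + 13/216·41/39 = 1/12 ✓
b·A²c: 13/216·9/13 = 1/24 ✓; 4 stages ⇒ order 4.

4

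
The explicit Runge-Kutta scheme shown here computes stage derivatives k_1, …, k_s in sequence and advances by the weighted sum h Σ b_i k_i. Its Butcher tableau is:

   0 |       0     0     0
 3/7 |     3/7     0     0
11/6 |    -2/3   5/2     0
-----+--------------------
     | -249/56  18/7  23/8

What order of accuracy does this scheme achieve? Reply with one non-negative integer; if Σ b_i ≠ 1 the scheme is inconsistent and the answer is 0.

b = (-249/56, 18/7, 23/8)
c = (0, 3/7, 11/6)
Ac = (0, 0, 15/14)
Σ b_i: (-249/56)·1 + 18/7·1 + 23/8·1 = 1 ✓
b·c: 18/7·3/7 + 23/8·11/6 = 14989/2352 ≠ 1/2 ⇒ order 1.

1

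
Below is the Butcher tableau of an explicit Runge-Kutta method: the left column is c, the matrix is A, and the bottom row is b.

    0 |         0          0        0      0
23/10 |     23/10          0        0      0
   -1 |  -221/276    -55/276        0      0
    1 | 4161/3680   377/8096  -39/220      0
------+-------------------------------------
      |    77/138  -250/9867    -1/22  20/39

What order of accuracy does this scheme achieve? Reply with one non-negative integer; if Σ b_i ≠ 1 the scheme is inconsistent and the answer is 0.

4

b = (77/138, -250/9867, -1/22, 20/39)
c = (0, 23/10, -1, 1)
Ac = (0, 0, -11/24, 91/320)
Σ b_i: 77/138·1 + (-250/9867)·1 + (-1/22)·1 + 20/39·1 = 1 ✓
b·c: (-250/9867)·23/10 + (-1/22)·(-1) + 20/39·1 = 1/2 ✓
b·c²: (-250/9867)·529/100 + (-1/22)·1 + 20/39·1 = 1/3 ✓
b·Ac: (-1/22)·(-11/24) + 20/39·91/320 = 1/6 ✓
b·c³: (-250/9867)·12167/1000 + (-1/22)·(-1) + 20/39·1 = 1/4 ✓
b·(c∘Ac): (-1/22)·11/24 + 20/39·91/320 = 1/8 ✓
b·Ac²: (-1/22)·(-253/240) + 20/39·221/3200 = 1/12 ✓
b·A²c: 20/39·13/160 = 1/24 ✓; 4 stages ⇒ order 4.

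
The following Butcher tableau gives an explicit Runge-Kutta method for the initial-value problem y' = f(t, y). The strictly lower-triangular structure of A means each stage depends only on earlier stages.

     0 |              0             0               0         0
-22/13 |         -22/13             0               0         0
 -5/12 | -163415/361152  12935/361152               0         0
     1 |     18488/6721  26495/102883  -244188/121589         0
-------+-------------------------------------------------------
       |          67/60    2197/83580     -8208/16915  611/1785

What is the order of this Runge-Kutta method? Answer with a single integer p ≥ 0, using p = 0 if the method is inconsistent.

b = (67/60, 2197/83580, -8208/16915, 611/1785)
c = (0, -22/13, -5/12, 1)
Ac = (0, 0, -995/16416, 245/611)
Σ b_i: 67/60·1 + 2197/83580·1 + (-8208/16915)·1 + 611/1785·1 = 1 ✓
b·c: 2197/83580·(-22/13) + (-8208/16915)·(-5/12) + 611/1785·1 = 1/2 ✓
b·c²: 2197/83580·484/169 + (-8208/16915)·25/144 + 611/1785·1 = 1/3 ✓
b·Ac: (-8208/16915)·(-995/16416) + 611/1785·245/611 = 1/6 ✓
b·c³: 2197/83580·(-10648/2197) + (-8208/16915)·(-125/1728) + 611/1785·1 = 1/4 ✓
b·(c∘Ac): (-8208/16915)·4975/196992 + 611/1785·245/611 = 1/8 ✓
b·Ac²: (-8208/16915)·10945/106704 + 611/1785·12355/31772 = 1/12 ✓
b·A²c: 611/1785·595/4888 = 1/24 ✓; 4 stages ⇒ order 4.

4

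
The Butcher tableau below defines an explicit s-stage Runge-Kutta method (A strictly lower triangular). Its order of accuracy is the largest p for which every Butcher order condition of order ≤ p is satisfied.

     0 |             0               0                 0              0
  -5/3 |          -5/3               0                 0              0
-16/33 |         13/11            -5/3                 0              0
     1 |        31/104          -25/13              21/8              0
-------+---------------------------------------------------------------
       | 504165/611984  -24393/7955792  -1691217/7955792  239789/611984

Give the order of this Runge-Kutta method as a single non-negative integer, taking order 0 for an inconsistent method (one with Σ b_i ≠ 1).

3

b = (504165/611984, -24393/7955792, -1691217/7955792, 239789/611984)
c = (0, -5/3, -16/33, 1)
Ac = (0, 0, 25/9, 829/429)
Σ b_i: 504165/611984·1 + (-24393/7955792)·1 + (-1691217/7955792)·1 + 239789/611984·1 = 1 ✓
b·c: (-24393/7955792)·(-5/3) + (-1691217/7955792)·(-16/33) + 239789/611984·1 = 1/2 ✓
b·c²: (-24393/7955792)·25/9 + (-1691217/7955792)·256/1089 + 239789/611984·1 = 1/3 ✓
b·Ac: (-1691217/7955792)·25/9 + 239789/611984·829/429 = 1/6 ✓
b·c³: (-24393/7955792)·(-125/27) + (-1691217/7955792)·(-4096/35937) + 239789/611984·1 = 3258383/7573302 ≠ 1/4 ⇒ order 3.
b·(c∘Ac): (-1691217/7955792)·(-400/297) + 239789/611984·829/429 = 24904571/23867376 ≠ 1/8
b·Ac²: (-1691217/7955792)·(-125/27) + 239789/611984·(-66889/14157) = -26268161/30293208 ≠ 1/12
b·A²c: 239789/611984·175/24 = 41963075/14687616 ≠ 1/24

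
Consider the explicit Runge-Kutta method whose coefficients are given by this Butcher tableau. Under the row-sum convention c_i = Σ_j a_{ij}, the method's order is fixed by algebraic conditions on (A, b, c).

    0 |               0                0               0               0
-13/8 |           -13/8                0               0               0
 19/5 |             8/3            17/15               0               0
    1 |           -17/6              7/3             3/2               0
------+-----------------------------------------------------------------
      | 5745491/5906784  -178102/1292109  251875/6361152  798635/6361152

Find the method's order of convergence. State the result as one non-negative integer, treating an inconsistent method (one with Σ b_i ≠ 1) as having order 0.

b = (5745491/5906784, -178102/1292109, 251875/6361152, 798635/6361152)
c = (0, -13/8, 19/5, 1)
Ac = (0, 0, -221/120, 229/120)
Σ b_i: 5745491/5906784·1 + (-178102/1292109)·1 + 251875/6361152·1 + 798635/6361152·1 = 1 ✓
b·c: (-178102/1292109)·(-13/8) + 251875/6361152·19/5 + 798635/6361152·1 = 1/2 ✓
b·c²: (-178102/1292109)·169/64 + 251875/6361152·361/25 + 798635/6361152·1 = 1/3 ✓
b·Ac: 251875/6361152·(-221/120) + 798635/6361152·229/120 = 1/6 ✓
b·c³: (-178102/1292109)·(-2197/512) + 251875/6361152·6859/125 + 798635/6361152·1 = 3501319/1211648 ≠ 1/4 ⇒ order 3.
b·(c∘Ac): 251875/6361152·(-4199/600) + 798635/6361152·229/120 = -409103/10904832 ≠ 1/8
b·Ac²: 251875/6361152·2873/960 + 798635/6361152·133543/4800 = 262548329/72698880 ≠ 1/12
b·A²c: 798635/6361152·(-221/80) = -35299667/101778432 ≠ 1/24

3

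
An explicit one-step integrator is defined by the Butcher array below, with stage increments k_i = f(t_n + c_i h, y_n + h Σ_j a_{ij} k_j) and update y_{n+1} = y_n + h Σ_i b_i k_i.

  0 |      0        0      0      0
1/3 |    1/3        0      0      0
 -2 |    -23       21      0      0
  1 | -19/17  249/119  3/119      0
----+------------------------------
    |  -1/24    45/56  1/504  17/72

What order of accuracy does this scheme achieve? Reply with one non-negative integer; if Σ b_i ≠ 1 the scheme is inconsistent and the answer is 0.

b = (-1/24, 45/56, 1/504, 17/72)
c = (0, 1/3, -2, 1)
Ac = (0, 0, 7, 11/17)
Σ b_i: (-1/24)·1 + 45/56·1 + 1/504·1 + 17/72·1 = 1 ✓
b·c: 45/56·1/3 + 1/504·(-2) + 17/72·1 = 1/2 ✓
b·c²: 45/56·1/9 + 1/504·4 + 17/72·1 = 1/3 ✓
b·Ac: 1/504·7 + 17/72·11/17 = 1/6 ✓
b·c³: 45/56·1/27 + 1/504·(-8) + 17/72·1 = 1/4 ✓
b·(c∘Ac): 1/504·(-14) + 17/72·11/17 = 1/8 ✓
b·Ac²: 1/504·7/3 + 17/72·1/3 = 1/12 ✓
b·A²c: 17/72·3/17 = 1/24 ✓; 4 stages ⇒ order 4.

4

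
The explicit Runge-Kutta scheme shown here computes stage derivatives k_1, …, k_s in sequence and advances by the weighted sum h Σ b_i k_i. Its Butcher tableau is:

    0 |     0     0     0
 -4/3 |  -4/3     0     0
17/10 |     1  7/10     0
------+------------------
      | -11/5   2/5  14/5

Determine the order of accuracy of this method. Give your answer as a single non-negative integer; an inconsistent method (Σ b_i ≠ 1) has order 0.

1

b = (-11/5, 2/5, 14/5)
c = (0, -4/3, 17/10)
Ac = (0, 0, -14/15)
Σ b_i: (-11/5)·1 + 2/5·1 + 14/5·1 = 1 ✓
b·c: 2/5·(-4/3) + 14/5·17/10 = 317/75 ≠ 1/2 ⇒ order 1.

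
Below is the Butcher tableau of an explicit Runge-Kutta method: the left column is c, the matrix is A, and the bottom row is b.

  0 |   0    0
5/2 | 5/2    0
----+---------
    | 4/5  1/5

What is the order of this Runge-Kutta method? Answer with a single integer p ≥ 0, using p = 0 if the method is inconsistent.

2

b = (4/5, 1/5)
c = (0, 5/2)
Σ b_i: 4/5·1 + 1/5·1 = 1 ✓
b·c: 1/5·5/2 = 1/2 ✓; 2 stages ⇒ order 2.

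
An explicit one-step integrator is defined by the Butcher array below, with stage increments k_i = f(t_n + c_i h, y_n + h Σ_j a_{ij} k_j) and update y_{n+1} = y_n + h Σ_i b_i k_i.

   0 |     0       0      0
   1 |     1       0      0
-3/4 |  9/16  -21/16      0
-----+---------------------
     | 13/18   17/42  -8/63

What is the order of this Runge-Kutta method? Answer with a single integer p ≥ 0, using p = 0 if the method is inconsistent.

3

b = (13/18, 17/42, -8/63)
c = (0, 1, -3/4)
Ac = (0, 0, -21/16)
Σ b_i: 13/18·1 + 17/42·1 + (-8/63)·1 = 1 ✓
b·c: 17/42·1 + (-8/63)·(-3/4) = 1/2 ✓
b·c²: 17/42·1 + (-8/63)·9/16 = 1/3 ✓
b·Ac: (-8/63)·(-21/16) = 1/6 ✓; 3 stages ⇒ order 3.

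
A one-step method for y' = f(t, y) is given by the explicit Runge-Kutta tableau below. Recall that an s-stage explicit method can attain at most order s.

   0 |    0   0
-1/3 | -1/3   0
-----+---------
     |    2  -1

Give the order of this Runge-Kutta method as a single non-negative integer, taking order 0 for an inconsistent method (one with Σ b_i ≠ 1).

1

b = (2, -1)
c = (0, -1/3)
Σ b_i: 2·1 + (-1)·1 = 1 ✓
b·c: (-1)·(-1/3) = 1/3 ≠ 1/2 ⇒ order 1.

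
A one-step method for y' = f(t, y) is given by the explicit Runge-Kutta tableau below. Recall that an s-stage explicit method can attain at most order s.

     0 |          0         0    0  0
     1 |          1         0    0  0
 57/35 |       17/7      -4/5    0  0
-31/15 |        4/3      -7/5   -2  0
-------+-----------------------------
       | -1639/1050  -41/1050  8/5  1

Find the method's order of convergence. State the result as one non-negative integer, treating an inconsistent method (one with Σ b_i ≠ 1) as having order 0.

2

b = (-1639/1050, -41/1050, 8/5, 1)
c = (0, 1, 57/35, -31/15)
Ac = (0, 0, -4/5, -163/35)
Σ b_i: (-1639/1050)·1 + (-41/1050)·1 + 8/5·1 + 1·1 = 1 ✓
b·c: (-41/1050)·1 + 8/5·57/35 + 1·(-31/15) = 1/2 ✓
b·c²: (-41/1050)·1 + 8/5·3249/1225 + 1·961/225 = 934441/110250 ≠ 1/3 ⇒ order 2.
b·Ac: 8/5·(-4/5) + 1·(-163/35) = -1039/175 ≠ 1/6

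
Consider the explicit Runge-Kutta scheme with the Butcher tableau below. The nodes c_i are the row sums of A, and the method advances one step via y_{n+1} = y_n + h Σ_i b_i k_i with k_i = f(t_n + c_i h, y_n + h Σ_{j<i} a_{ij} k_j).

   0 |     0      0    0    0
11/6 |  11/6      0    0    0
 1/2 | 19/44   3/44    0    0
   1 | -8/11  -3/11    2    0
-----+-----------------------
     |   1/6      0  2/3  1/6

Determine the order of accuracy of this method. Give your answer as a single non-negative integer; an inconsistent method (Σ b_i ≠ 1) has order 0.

4

b = (1/6, 0, 2/3, 1/6)
c = (0, 11/6, 1/2, 1)
Ac = (0, 0, 1/8, 1/2)
Σ b_i: 1/6·1 + 2/3·1 + 1/6·1 = 1 ✓
b·c: 2/3·1/2 + 1/6·1 = 1/2 ✓
b·c²: 2/3·1/4 + 1/6·1 = 1/3 ✓
b·Ac: 2/3·1/8 + 1/6·1/2 = 1/6 ✓
b·c³: 2/3·1/8 + 1/6·1 = 1/4 ✓
b·(c∘Ac): 2/3·1/16 + 1/6·1/2 = 1/8 ✓
b·Ac²: 2/3·11/48 + 1/6·(-5/12) = 1/12 ✓
b·A²c: 1/6·1/4 = 1/24 ✓; 4 stages ⇒ order 4.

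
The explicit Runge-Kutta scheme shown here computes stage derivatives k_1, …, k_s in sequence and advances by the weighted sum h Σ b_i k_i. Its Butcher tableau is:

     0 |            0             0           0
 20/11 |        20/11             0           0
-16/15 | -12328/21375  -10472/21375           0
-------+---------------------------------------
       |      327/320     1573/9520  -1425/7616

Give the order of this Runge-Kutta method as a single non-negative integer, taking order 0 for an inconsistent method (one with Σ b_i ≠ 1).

3

b = (327/320, 1573/9520, -1425/7616)
c = (0, 20/11, -16/15)
Ac = (0, 0, -3808/4275)
Σ b_i: 327/320·1 + 1573/9520·1 + (-1425/7616)·1 = 1 ✓
b·c: 1573/9520·20/11 + (-1425/7616)·(-16/15) = 1/2 ✓
b·c²: 1573/9520·400/121 + (-1425/7616)·256/225 = 1/3 ✓
b·Ac: (-1425/7616)·(-3808/4275) = 1/6 ✓; 3 stages ⇒ order 3.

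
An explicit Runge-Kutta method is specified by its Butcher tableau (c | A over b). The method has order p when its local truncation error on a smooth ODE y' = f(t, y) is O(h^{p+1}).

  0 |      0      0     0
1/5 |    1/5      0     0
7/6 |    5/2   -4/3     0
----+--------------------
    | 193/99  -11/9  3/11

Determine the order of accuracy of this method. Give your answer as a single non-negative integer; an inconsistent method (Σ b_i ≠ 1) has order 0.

b = (193/99, -11/9, 3/11)
c = (0, 1/5, 7/6)
Ac = (0, 0, -4/15)
Σ b_i: 193/99·1 + (-11/9)·1 + 3/11·1 = 1 ✓
b·c: (-11/9)·1/5 + 3/11·7/6 = 73/990 ≠ 1/2 ⇒ order 1.

1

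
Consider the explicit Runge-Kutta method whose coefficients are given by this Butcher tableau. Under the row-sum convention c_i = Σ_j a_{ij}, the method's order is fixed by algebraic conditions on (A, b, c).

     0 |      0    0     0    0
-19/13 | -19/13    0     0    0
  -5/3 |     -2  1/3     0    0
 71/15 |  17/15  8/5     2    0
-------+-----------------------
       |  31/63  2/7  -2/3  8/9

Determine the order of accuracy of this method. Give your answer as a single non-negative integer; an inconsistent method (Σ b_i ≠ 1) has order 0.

b = (31/63, 2/7, -2/3, 8/9)
c = (0, -19/13, -5/3, 71/15)
Ac = (0, 0, -19/39, -1106/195)
Σ b_i: 31/63·1 + 2/7·1 + (-2/3)·1 + 8/9·1 = 1 ✓
b·c: 2/7·(-19/13) + (-2/3)·(-5/3) + 8/9·71/15 = 60208/12285 ≠ 1/2 ⇒ order 1.

1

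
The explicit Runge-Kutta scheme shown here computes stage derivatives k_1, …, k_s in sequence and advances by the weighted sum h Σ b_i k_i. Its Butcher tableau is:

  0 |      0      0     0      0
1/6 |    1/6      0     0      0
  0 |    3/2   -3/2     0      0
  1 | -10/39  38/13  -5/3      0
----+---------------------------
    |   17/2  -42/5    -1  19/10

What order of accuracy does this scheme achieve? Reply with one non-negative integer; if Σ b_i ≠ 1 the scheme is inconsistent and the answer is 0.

2

b = (17/2, -42/5, -1, 19/10)
c = (0, 1/6, 0, 1)
Ac = (0, 0, -1/4, 19/39)
Σ b_i: 17/2·1 + (-42/5)·1 + (-1)·1 + 19/10·1 = 1 ✓
b·c: (-42/5)·1/6 + 19/10·1 = 1/2 ✓
b·c²: (-42/5)·1/36 + 19/10·1 = 5/3 ≠ 1/3 ⇒ order 2.
b·Ac: (-1)·(-1/4) + 19/10·19/39 = 917/780 ≠ 1/6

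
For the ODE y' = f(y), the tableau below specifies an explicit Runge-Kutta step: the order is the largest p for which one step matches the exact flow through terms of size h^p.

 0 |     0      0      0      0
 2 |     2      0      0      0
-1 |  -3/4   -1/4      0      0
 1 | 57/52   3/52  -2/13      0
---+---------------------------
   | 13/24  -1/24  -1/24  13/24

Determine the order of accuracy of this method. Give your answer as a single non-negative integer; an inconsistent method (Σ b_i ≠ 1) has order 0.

4

b = (13/24, -1/24, -1/24, 13/24)
c = (0, 2, -1, 1)
Ac = (0, 0, -1/2, 7/26)
Σ b_i: 13/24·1 + (-1/24)·1 + (-1/24)·1 + 13/24·1 = 1 ✓
b·c: (-1/24)·2 + (-1/24)·(-1) + 13/24·1 = 1/2 ✓
b·c²: (-1/24)·4 + (-1/24)·1 + 13/24·1 = 1/3 ✓
b·Ac: (-1/24)·(-1/2) + 13/24·7/26 = 1/6 ✓
b·c³: (-1/24)·8 + (-1/24)·(-1) + 13/24·1 = 1/4 ✓
b·(c∘Ac): (-1/24)·1/2 + 13/24·7/26 = 1/8 ✓
b·Ac²: (-1/24)·(-1) + 13/24·1/13 = 1/12 ✓
b·A²c: 13/24·1/13 = 1/24 ✓; 4 stages ⇒ order 4.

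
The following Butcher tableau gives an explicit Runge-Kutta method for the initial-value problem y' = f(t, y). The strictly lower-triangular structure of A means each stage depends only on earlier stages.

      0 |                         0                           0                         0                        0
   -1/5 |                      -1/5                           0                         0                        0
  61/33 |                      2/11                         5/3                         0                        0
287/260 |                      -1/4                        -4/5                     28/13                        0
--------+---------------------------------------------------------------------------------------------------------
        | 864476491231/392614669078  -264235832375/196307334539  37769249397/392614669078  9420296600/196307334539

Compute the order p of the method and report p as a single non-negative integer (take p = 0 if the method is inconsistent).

3

b = (864476491231/392614669078, -264235832375/196307334539, 37769249397/392614669078, 9420296600/196307334539)
c = (0, -1/5, 61/33, 287/260)
Ac = (0, 0, -1/3, 44416/10725)
Σ b_i: 864476491231/392614669078·1 + (-264235832375/196307334539)·1 + 37769249397/392614669078·1 + 9420296600/196307334539·1 = 1 ✓
b·c: (-264235832375/196307334539)·(-1/5) + 37769249397/392614669078·61/33 + 9420296600/196307334539·287/260 = 1/2 ✓
b·c²: (-264235832375/196307334539)·1/25 + 37769249397/392614669078·3721/1089 + 9420296600/196307334539·82369/67600 = 1/3 ✓
b·Ac: 37769249397/392614669078·(-1/3) + 9420296600/196307334539·44416/10725 = 1/6 ✓
b·c³: (-264235832375/196307334539)·(-1/125) + 37769249397/392614669078·226981/35937 + 9420296600/196307334539·23639903/17576000 = 530881961533703/777377044774440 ≠ 1/4 ⇒ order 3.
b·(c∘Ac): 37769249397/392614669078·(-61/99) + 9420296600/196307334539·3186848/697125 = 314281086057/1963073345390 ≠ 1/8
b·Ac²: 37769249397/392614669078·1/15 + 9420296600/196307334539·12966872/1769625 = 69583045489813/194344261193610 ≠ 1/12
b·A²c: 9420296600/196307334539·(-28/39) = -20289869600/588922003617 ≠ 1/24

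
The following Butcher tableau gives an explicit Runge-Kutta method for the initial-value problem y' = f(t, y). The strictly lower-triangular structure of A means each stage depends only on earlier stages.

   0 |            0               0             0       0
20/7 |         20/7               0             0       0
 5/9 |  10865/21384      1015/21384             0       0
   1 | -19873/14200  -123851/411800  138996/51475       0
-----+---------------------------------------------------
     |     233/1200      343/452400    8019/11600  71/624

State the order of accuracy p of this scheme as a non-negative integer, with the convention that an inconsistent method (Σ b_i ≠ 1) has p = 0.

4

b = (233/1200, 343/452400, 8019/11600, 71/624)
c = (0, 20/7, 5/9, 1)
Ac = (0, 0, 725/5346, 91/142)
Σ b_i: 233/1200·1 + 343/452400·1 + 8019/11600·1 + 71/624·1 = 1 ✓
b·c: 343/452400·20/7 + 8019/11600·5/9 + 71/624·1 = 1/2 ✓
b·c²: 343/452400·400/49 + 8019/11600·25/81 + 71/624·1 = 1/3 ✓
b·Ac: 8019/11600·725/5346 + 71/624·91/142 = 1/6 ✓
b·c³: 343/452400·8000/343 + 8019/11600·125/729 + 71/624·1 = 1/4 ✓
b·(c∘Ac): 8019/11600·3625/48114 + 71/624·91/142 = 1/8 ✓
b·Ac²: 8019/11600·7250/18711 + 71/624·(-806/497) = 1/12 ✓
b·A²c: 71/624·26/71 = 1/24 ✓; 4 stages ⇒ order 4.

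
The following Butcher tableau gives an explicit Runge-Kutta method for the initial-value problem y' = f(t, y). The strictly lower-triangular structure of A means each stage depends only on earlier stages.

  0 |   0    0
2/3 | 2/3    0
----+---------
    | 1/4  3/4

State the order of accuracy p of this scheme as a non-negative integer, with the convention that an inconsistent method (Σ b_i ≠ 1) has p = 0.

2

b = (1/4, 3/4)
c = (0, 2/3)
Σ b_i: 1/4·1 + 3/4·1 = 1 ✓
b·c: 3/4·2/3 = 1/2 ✓; 2 stages ⇒ order 2.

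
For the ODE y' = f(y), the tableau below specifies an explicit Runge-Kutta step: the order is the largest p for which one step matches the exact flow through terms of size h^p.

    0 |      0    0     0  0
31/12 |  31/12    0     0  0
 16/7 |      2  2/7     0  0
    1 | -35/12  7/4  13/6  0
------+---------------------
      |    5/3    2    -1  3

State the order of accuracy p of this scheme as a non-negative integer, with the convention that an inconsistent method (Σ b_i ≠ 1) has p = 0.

b = (5/3, 2, -1, 3)
c = (0, 31/12, 16/7, 1)
Ac = (0, 0, 31/42, 1061/112)
Σ b_i: 5/3·1 + 2·1 + (-1)·1 + 3·1 = 17/3 ≠ 1 ⇒ order 0.

0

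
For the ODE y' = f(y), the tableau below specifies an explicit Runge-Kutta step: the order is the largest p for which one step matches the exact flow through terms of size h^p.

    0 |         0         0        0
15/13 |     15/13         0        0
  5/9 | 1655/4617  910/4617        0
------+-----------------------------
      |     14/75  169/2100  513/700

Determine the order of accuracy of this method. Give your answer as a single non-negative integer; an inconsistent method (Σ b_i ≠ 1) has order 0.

3

b = (14/75, 169/2100, 513/700)
c = (0, 15/13, 5/9)
Ac = (0, 0, 350/1539)
Σ b_i: 14/75·1 + 169/2100·1 + 513/700·1 = 1 ✓
b·c: 169/2100·15/13 + 513/700·5/9 = 1/2 ✓
b·c²: 169/2100·225/169 + 513/700·25/81 = 1/3 ✓
b·Ac: 513/700·350/1539 = 1/6 ✓; 3 stages ⇒ order 3.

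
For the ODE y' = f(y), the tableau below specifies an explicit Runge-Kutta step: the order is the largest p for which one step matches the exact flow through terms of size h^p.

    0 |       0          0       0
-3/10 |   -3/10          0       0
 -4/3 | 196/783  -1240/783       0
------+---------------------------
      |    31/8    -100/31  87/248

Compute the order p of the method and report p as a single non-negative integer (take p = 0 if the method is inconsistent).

b = (31/8, -100/31, 87/248)
c = (0, -3/10, -4/3)
Ac = (0, 0, 124/261)
Σ b_i: 31/8·1 + (-100/31)·1 + 87/248·1 = 1 ✓
b·c: (-100/31)·(-3/10) + 87/248·(-4/3) = 1/2 ✓
b·c²: (-100/31)·9/100 + 87/248·16/9 = 1/3 ✓
b·Ac: 87/248·124/261 = 1/6 ✓; 3 stages ⇒ order 3.

3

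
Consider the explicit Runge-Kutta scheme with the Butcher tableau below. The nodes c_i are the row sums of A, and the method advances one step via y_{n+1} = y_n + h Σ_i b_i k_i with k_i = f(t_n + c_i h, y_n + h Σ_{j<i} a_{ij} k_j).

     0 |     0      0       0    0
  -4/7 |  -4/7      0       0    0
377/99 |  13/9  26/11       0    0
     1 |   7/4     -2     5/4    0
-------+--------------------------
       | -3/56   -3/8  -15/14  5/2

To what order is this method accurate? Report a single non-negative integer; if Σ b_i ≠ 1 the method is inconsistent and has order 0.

b = (-3/56, -3/8, -15/14, 5/2)
c = (0, -4/7, 377/99, 1)
Ac = (0, 0, -104/77, 16363/2772)
Σ b_i: (-3/56)·1 + (-3/8)·1 + (-15/14)·1 + 5/2·1 = 1 ✓
b·c: (-3/8)·(-4/7) + (-15/14)·377/99 + 5/2·1 = -631/462 ≠ 1/2 ⇒ order 1.

1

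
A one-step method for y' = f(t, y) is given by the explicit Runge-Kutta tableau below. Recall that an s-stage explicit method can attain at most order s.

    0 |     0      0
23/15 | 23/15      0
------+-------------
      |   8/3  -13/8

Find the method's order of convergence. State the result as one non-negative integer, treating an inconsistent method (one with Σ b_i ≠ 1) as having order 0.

b = (8/3, -13/8)
c = (0, 23/15)
Σ b_i: 8/3·1 + (-13/8)·1 = 25/24 ≠ 1 ⇒ order 0.

0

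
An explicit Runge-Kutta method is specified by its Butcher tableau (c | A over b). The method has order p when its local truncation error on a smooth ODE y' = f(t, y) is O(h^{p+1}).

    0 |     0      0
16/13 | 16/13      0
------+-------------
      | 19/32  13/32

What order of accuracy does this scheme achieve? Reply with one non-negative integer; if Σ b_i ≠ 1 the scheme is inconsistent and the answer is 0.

2

b = (19/32, 13/32)
c = (0, 16/13)
Σ b_i: 19/32·1 + 13/32·1 = 1 ✓
b·c: 13/32·16/13 = 1/2 ✓; 2 stages ⇒ order 2.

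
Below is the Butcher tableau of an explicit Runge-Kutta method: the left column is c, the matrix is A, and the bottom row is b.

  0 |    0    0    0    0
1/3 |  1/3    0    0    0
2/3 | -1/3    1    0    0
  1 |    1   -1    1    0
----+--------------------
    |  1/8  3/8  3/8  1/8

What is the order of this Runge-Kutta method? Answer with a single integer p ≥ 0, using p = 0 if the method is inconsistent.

4

b = (1/8, 3/8, 3/8, 1/8)
c = (0, 1/3, 2/3, 1)
Ac = (0, 0, 1/3, 1/3)
Σ b_i: 1/8·1 + 3/8·1 + 3/8·1 + 1/8·1 = 1 ✓
b·c: 3/8·1/3 + 3/8·2/3 + 1/8·1 = 1/2 ✓
b·c²: 3/8·1/9 + 3/8·4/9 + 1/8·1 = 1/3 ✓
b·Ac: 3/8·1/3 + 1/8·1/3 = 1/6 ✓
b·c³: 3/8·1/27 + 3/8·8/27 + 1/8·1 = 1/4 ✓
b·(c∘Ac): 3/8·2/9 + 1/8·1/3 = 1/8 ✓
b·Ac²: 3/8·1/9 + 1/8·1/3 = 1/12 ✓
b·A²c: 1/8·1/3 = 1/24 ✓; 4 stages ⇒ order 4.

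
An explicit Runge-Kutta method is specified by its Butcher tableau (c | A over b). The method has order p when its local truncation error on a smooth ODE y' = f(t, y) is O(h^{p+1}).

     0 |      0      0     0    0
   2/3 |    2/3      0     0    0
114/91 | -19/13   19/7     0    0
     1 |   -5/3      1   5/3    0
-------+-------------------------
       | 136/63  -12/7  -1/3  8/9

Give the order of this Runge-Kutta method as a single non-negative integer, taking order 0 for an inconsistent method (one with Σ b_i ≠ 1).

b = (136/63, -12/7, -1/3, 8/9)
c = (0, 2/3, 114/91, 1)
Ac = (0, 0, 38/21, 752/273)
Σ b_i: 136/63·1 + (-12/7)·1 + (-1/3)·1 + 8/9·1 = 1 ✓
b·c: (-12/7)·2/3 + (-1/3)·114/91 + 8/9·1 = -550/819 ≠ 1/2 ⇒ order 1.

1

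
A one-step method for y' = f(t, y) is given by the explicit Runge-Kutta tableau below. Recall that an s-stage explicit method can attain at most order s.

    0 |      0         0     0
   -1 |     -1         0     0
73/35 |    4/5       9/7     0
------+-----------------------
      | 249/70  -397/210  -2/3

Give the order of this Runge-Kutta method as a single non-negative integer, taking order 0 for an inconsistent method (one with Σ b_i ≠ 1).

2

b = (249/70, -397/210, -2/3)
c = (0, -1, 73/35)
Ac = (0, 0, -9/7)
Σ b_i: 249/70·1 + (-397/210)·1 + (-2/3)·1 = 1 ✓
b·c: (-397/210)·(-1) + (-2/3)·73/35 = 1/2 ✓
b·c²: (-397/210)·1 + (-2/3)·5329/1225 = -11737/2450 ≠ 1/3 ⇒ order 2.
b·Ac: (-2/3)·(-9/7) = 6/7 ≠ 1/6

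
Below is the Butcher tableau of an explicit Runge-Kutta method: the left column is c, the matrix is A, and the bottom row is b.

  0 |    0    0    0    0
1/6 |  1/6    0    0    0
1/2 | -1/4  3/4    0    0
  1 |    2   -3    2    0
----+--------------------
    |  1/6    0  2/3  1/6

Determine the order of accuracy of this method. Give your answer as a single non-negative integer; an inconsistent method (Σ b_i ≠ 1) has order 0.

4

b = (1/6, 0, 2/3, 1/6)
c = (0, 1/6, 1/2, 1)
Ac = (0, 0, 1/8, 1/2)
Σ b_i: 1/6·1 + 2/3·1 + 1/6·1 = 1 ✓
b·c: 2/3·1/2 + 1/6·1 = 1/2 ✓
b·c²: 2/3·1/4 + 1/6·1 = 1/3 ✓
b·Ac: 2/3·1/8 + 1/6·1/2 = 1/6 ✓
b·c³: 2/3·1/8 + 1/6·1 = 1/4 ✓
b·(c∘Ac): 2/3·1/16 + 1/6·1/2 = 1/8 ✓
b·Ac²: 2/3·1/48 + 1/6·5/12 = 1/12 ✓
b·A²c: 1/6·1/4 = 1/24 ✓; 4 stages ⇒ order 4.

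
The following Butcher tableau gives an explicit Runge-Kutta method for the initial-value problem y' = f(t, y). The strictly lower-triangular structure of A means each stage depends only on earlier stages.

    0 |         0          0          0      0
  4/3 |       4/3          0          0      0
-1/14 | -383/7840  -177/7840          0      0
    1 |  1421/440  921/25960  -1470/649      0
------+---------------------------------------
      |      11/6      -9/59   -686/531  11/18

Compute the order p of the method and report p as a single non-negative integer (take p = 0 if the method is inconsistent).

b = (11/6, -9/59, -686/531, 11/18)
c = (0, 4/3, -1/14, 1)
Ac = (0, 0, -59/1960, 23/110)
Σ b_i: 11/6·1 + (-9/59)·1 + (-686/531)·1 + 11/18·1 = 1 ✓
b·c: (-9/59)·4/3 + (-686/531)·(-1/14) + 11/18·1 = 1/2 ✓
b·c²: (-9/59)·16/9 + (-686/531)·1/196 + 11/18·1 = 1/3 ✓
b·Ac: (-686/531)·(-59/1960) + 11/18·23/110 = 1/6 ✓
b·c³: (-9/59)·64/27 + (-686/531)·(-1/2744) + 11/18·1 = 1/4 ✓
b·(c∘Ac): (-686/531)·59/27440 + 11/18·23/110 = 1/8 ✓
b·Ac²: (-686/531)·(-59/1470) + 11/18·17/330 = 1/12 ✓
b·A²c: 11/18·3/44 = 1/24 ✓; 4 stages ⇒ order 4.

4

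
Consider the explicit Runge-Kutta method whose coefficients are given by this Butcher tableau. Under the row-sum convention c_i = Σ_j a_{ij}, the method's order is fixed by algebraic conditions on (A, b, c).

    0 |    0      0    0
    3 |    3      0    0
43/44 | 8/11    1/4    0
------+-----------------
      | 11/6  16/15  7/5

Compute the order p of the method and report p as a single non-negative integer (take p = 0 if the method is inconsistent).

0

b = (11/6, 16/15, 7/5)
c = (0, 3, 43/44)
Ac = (0, 0, 3/4)
Σ b_i: 11/6·1 + 16/15·1 + 7/5·1 = 43/10 ≠ 1 ⇒ order 0.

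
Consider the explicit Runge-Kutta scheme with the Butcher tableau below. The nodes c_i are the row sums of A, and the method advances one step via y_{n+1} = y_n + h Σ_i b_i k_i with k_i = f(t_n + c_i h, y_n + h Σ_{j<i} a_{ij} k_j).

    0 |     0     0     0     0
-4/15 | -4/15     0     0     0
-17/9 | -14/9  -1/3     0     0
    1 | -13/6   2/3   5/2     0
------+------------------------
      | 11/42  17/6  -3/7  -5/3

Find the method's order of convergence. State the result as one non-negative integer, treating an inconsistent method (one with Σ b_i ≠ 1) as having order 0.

1

b = (11/42, 17/6, -3/7, -5/3)
c = (0, -4/15, -17/9, 1)
Ac = (0, 0, 4/45, -49/10)
Σ b_i: 11/42·1 + 17/6·1 + (-3/7)·1 + (-5/3)·1 = 1 ✓
b·c: 17/6·(-4/15) + (-3/7)·(-17/9) + (-5/3)·1 = -508/315 ≠ 1/2 ⇒ order 1.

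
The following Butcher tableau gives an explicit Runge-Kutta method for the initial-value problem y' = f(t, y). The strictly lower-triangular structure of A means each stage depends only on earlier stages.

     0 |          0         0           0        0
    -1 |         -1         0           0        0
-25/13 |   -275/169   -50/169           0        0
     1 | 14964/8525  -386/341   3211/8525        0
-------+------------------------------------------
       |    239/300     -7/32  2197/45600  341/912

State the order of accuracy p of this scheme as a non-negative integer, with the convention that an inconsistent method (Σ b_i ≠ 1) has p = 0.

4

b = (239/300, -7/32, 2197/45600, 341/912)
c = (0, -1, -25/13, 1)
Ac = (0, 0, 50/169, 139/341)
Σ b_i: 239/300·1 + (-7/32)·1 + 2197/45600·1 + 341/912·1 = 1 ✓
b·c: (-7/32)·(-1) + 2197/45600·(-25/13) + 341/912·1 = 1/2 ✓
b·c²: (-7/32)·1 + 2197/45600·625/169 + 341/912·1 = 1/3 ✓
b·Ac: 2197/45600·50/169 + 341/912·139/341 = 1/6 ✓
b·c³: (-7/32)·(-1) + 2197/45600·(-15625/2197) + 341/912·1 = 1/4 ✓
b·(c∘Ac): 2197/45600·(-1250/2197) + 341/912·139/341 = 1/8 ✓
b·Ac²: 2197/45600·(-50/169) + 341/912·89/341 = 1/12 ✓
b·A²c: 341/912·38/341 = 1/24 ✓; 4 stages ⇒ order 4.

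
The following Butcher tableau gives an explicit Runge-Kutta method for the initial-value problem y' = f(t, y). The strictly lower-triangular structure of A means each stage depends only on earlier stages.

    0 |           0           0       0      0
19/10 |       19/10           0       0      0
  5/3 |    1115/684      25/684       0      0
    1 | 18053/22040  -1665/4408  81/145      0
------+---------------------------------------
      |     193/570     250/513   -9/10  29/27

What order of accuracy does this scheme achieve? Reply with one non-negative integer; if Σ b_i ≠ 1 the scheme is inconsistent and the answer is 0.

b = (193/570, 250/513, -9/10, 29/27)
c = (0, 19/10, 5/3, 1)
Ac = (0, 0, 5/72, 99/464)
Σ b_i: 193/570·1 + 250/513·1 + (-9/10)·1 + 29/27·1 = 1 ✓
b·c: 250/513·19/10 + (-9/10)·5/3 + 29/27·1 = 1/2 ✓
b·c²: 250/513·361/100 + (-9/10)·25/9 + 29/27·1 = 1/3 ✓
b·Ac: (-9/10)·5/72 + 29/27·99/464 = 1/6 ✓
b·c³: 250/513·6859/1000 + (-9/10)·125/27 + 29/27·1 = 1/4 ✓
b·(c∘Ac): (-9/10)·25/216 + 29/27·99/464 = 1/8 ✓
b·Ac²: (-9/10)·19/144 + 29/27·873/4640 = 1/12 ✓
b·A²c: 29/27·9/232 = 1/24 ✓; 4 stages ⇒ order 4.

4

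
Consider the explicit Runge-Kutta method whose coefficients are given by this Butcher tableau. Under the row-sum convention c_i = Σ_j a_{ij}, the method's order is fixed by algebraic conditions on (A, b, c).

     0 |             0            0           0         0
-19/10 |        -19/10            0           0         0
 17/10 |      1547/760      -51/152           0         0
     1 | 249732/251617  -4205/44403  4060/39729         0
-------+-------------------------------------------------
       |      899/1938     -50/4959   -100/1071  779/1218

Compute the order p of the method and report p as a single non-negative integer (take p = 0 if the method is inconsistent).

4

b = (899/1938, -50/4959, -100/1071, 779/1218)
c = (0, -19/10, 17/10, 1)
Ac = (0, 0, 51/80, 29/82)
Σ b_i: 899/1938·1 + (-50/4959)·1 + (-100/1071)·1 + 779/1218·1 = 1 ✓
b·c: (-50/4959)·(-19/10) + (-100/1071)·17/10 + 779/1218·1 = 1/2 ✓
b·c²: (-50/4959)·361/100 + (-100/1071)·289/100 + 779/1218·1 = 1/3 ✓
b·Ac: (-100/1071)·51/80 + 779/1218·29/82 = 1/6 ✓
b·c³: (-50/4959)·(-6859/1000) + (-100/1071)·4913/1000 + 779/1218·1 = 1/4 ✓
b·(c∘Ac): (-100/1071)·867/800 + 779/1218·29/82 = 1/8 ✓
b·Ac²: (-100/1071)·(-969/800) + 779/1218·(-145/3116) = 1/12 ✓
b·A²c: 779/1218·203/3116 = 1/24 ✓; 4 stages ⇒ order 4.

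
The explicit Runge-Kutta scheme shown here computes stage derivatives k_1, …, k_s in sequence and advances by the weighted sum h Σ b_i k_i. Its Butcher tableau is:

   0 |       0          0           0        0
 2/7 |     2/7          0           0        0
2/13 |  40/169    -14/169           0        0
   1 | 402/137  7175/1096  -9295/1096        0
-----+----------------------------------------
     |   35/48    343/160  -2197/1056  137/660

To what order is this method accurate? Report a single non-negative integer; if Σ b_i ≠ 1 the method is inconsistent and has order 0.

b = (35/48, 343/160, -2197/1056, 137/660)
c = (0, 2/7, 2/13, 1)
Ac = (0, 0, -4/169, 155/274)
Σ b_i: 35/48·1 + 343/160·1 + (-2197/1056)·1 + 137/660·1 = 1 ✓
b·c: 343/160·2/7 + (-2197/1056)·2/13 + 137/660·1 = 1/2 ✓
b·c²: 343/160·4/49 + (-2197/1056)·4/169 + 137/660·1 = 1/3 ✓
b·Ac: (-2197/1056)·(-4/169) + 137/660·155/274 = 1/6 ✓
b·c³: 343/160·8/343 + (-2197/1056)·8/2197 + 137/660·1 = 1/4 ✓
b·(c∘Ac): (-2197/1056)·(-8/2197) + 137/660·155/274 = 1/8 ✓
b·Ac²: (-2197/1056)·(-8/1183) + 137/660·320/959 = 1/12 ✓
b·A²c: 137/660·55/274 = 1/24 ✓; 4 stages ⇒ order 4.

4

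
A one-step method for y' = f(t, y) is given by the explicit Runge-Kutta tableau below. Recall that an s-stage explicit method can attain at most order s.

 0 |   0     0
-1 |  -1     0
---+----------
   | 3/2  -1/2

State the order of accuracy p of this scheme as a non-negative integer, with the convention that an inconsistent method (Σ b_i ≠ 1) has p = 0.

2

b = (3/2, -1/2)
c = (0, -1)
Σ b_i: 3/2·1 + (-1/2)·1 = 1 ✓
b·c: (-1/2)·(-1) = 1/2 ✓; 2 stages ⇒ order 2.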